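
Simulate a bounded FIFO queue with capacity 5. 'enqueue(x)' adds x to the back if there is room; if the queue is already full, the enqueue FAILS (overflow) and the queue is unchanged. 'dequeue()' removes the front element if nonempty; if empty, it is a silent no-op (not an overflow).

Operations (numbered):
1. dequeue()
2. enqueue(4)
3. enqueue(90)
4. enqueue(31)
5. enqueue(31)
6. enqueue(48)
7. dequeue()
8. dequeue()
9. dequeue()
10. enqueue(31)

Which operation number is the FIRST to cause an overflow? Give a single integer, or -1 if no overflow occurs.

1. dequeue(): empty, no-op, size=0
2. enqueue(4): size=1
3. enqueue(90): size=2
4. enqueue(31): size=3
5. enqueue(31): size=4
6. enqueue(48): size=5
7. dequeue(): size=4
8. dequeue(): size=3
9. dequeue(): size=2
10. enqueue(31): size=3

Answer: -1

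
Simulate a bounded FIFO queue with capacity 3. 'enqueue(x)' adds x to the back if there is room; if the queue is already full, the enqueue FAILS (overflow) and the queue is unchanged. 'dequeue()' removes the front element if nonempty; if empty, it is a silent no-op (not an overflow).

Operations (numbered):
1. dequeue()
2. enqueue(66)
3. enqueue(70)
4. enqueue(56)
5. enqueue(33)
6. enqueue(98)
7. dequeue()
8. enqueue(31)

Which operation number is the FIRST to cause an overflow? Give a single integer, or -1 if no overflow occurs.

1. dequeue(): empty, no-op, size=0
2. enqueue(66): size=1
3. enqueue(70): size=2
4. enqueue(56): size=3
5. enqueue(33): size=3=cap → OVERFLOW (fail)
6. enqueue(98): size=3=cap → OVERFLOW (fail)
7. dequeue(): size=2
8. enqueue(31): size=3

Answer: 5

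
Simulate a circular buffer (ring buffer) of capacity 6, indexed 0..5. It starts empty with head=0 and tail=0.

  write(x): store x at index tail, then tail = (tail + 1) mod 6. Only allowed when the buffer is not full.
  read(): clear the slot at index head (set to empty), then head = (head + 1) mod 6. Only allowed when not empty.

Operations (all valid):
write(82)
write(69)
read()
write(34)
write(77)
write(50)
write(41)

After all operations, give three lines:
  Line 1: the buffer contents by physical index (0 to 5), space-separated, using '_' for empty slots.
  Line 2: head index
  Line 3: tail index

write(82): buf=[82 _ _ _ _ _], head=0, tail=1, size=1
write(69): buf=[82 69 _ _ _ _], head=0, tail=2, size=2
read(): buf=[_ 69 _ _ _ _], head=1, tail=2, size=1
write(34): buf=[_ 69 34 _ _ _], head=1, tail=3, size=2
write(77): buf=[_ 69 34 77 _ _], head=1, tail=4, size=3
write(50): buf=[_ 69 34 77 50 _], head=1, tail=5, size=4
write(41): buf=[_ 69 34 77 50 41], head=1, tail=0, size=5

Answer: _ 69 34 77 50 41
1
0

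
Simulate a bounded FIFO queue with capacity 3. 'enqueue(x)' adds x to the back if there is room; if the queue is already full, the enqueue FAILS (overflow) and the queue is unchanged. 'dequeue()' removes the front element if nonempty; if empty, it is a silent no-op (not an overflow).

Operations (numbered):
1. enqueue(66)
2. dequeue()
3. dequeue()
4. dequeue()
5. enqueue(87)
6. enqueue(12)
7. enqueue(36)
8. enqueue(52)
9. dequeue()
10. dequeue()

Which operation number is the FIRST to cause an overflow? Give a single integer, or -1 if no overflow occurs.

1. enqueue(66): size=1
2. dequeue(): size=0
3. dequeue(): empty, no-op, size=0
4. dequeue(): empty, no-op, size=0
5. enqueue(87): size=1
6. enqueue(12): size=2
7. enqueue(36): size=3
8. enqueue(52): size=3=cap → OVERFLOW (fail)
9. dequeue(): size=2
10. dequeue(): size=1

Answer: 8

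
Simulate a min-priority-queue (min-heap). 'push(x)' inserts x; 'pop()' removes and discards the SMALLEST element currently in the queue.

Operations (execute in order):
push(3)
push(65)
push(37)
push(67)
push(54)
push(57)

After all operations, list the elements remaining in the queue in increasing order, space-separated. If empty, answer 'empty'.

push(3): heap contents = [3]
push(65): heap contents = [3, 65]
push(37): heap contents = [3, 37, 65]
push(67): heap contents = [3, 37, 65, 67]
push(54): heap contents = [3, 37, 54, 65, 67]
push(57): heap contents = [3, 37, 54, 57, 65, 67]

Answer: 3 37 54 57 65 67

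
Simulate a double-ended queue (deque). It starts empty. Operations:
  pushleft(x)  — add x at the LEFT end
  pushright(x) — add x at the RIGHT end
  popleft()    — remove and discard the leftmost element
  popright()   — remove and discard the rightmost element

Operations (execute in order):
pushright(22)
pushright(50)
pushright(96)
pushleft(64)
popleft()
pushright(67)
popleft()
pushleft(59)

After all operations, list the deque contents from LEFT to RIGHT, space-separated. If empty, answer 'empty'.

Answer: 59 50 96 67

Derivation:
pushright(22): [22]
pushright(50): [22, 50]
pushright(96): [22, 50, 96]
pushleft(64): [64, 22, 50, 96]
popleft(): [22, 50, 96]
pushright(67): [22, 50, 96, 67]
popleft(): [50, 96, 67]
pushleft(59): [59, 50, 96, 67]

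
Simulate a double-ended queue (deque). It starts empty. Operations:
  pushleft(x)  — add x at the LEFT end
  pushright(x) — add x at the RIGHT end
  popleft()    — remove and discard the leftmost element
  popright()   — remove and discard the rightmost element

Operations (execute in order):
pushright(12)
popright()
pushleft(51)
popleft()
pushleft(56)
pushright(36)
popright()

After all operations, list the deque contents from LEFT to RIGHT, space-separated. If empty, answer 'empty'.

Answer: 56

Derivation:
pushright(12): [12]
popright(): []
pushleft(51): [51]
popleft(): []
pushleft(56): [56]
pushright(36): [56, 36]
popright(): [56]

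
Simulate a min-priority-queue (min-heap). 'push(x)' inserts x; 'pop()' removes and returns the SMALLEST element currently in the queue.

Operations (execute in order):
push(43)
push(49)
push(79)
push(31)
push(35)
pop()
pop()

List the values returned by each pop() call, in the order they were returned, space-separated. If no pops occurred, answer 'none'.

Answer: 31 35

Derivation:
push(43): heap contents = [43]
push(49): heap contents = [43, 49]
push(79): heap contents = [43, 49, 79]
push(31): heap contents = [31, 43, 49, 79]
push(35): heap contents = [31, 35, 43, 49, 79]
pop() → 31: heap contents = [35, 43, 49, 79]
pop() → 35: heap contents = [43, 49, 79]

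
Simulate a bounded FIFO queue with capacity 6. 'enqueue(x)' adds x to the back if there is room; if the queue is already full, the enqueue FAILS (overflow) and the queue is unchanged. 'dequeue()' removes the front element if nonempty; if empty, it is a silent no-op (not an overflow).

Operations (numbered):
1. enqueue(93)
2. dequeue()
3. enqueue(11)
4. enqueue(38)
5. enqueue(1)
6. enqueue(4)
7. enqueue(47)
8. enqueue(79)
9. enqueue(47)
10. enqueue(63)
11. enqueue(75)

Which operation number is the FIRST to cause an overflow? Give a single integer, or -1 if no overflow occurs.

Answer: 9

Derivation:
1. enqueue(93): size=1
2. dequeue(): size=0
3. enqueue(11): size=1
4. enqueue(38): size=2
5. enqueue(1): size=3
6. enqueue(4): size=4
7. enqueue(47): size=5
8. enqueue(79): size=6
9. enqueue(47): size=6=cap → OVERFLOW (fail)
10. enqueue(63): size=6=cap → OVERFLOW (fail)
11. enqueue(75): size=6=cap → OVERFLOW (fail)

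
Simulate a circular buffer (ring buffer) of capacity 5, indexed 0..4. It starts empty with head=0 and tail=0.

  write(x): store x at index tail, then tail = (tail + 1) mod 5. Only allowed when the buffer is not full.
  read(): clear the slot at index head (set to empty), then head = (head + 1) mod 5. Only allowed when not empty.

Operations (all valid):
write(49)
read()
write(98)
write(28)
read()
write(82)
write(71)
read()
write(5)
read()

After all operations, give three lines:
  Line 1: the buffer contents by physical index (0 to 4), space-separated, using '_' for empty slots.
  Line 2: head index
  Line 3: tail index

write(49): buf=[49 _ _ _ _], head=0, tail=1, size=1
read(): buf=[_ _ _ _ _], head=1, tail=1, size=0
write(98): buf=[_ 98 _ _ _], head=1, tail=2, size=1
write(28): buf=[_ 98 28 _ _], head=1, tail=3, size=2
read(): buf=[_ _ 28 _ _], head=2, tail=3, size=1
write(82): buf=[_ _ 28 82 _], head=2, tail=4, size=2
write(71): buf=[_ _ 28 82 71], head=2, tail=0, size=3
read(): buf=[_ _ _ 82 71], head=3, tail=0, size=2
write(5): buf=[5 _ _ 82 71], head=3, tail=1, size=3
read(): buf=[5 _ _ _ 71], head=4, tail=1, size=2

Answer: 5 _ _ _ 71
4
1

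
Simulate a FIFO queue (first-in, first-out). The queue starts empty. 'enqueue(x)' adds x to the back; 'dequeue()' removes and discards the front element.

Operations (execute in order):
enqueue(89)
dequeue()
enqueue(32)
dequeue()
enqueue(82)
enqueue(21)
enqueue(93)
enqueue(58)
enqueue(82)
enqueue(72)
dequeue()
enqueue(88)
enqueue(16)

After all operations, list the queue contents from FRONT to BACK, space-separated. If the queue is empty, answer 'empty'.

Answer: 21 93 58 82 72 88 16

Derivation:
enqueue(89): [89]
dequeue(): []
enqueue(32): [32]
dequeue(): []
enqueue(82): [82]
enqueue(21): [82, 21]
enqueue(93): [82, 21, 93]
enqueue(58): [82, 21, 93, 58]
enqueue(82): [82, 21, 93, 58, 82]
enqueue(72): [82, 21, 93, 58, 82, 72]
dequeue(): [21, 93, 58, 82, 72]
enqueue(88): [21, 93, 58, 82, 72, 88]
enqueue(16): [21, 93, 58, 82, 72, 88, 16]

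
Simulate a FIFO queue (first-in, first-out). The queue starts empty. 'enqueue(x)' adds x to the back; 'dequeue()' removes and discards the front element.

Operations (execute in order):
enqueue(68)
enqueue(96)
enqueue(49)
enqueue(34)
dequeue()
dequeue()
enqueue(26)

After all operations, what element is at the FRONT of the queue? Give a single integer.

Answer: 49

Derivation:
enqueue(68): queue = [68]
enqueue(96): queue = [68, 96]
enqueue(49): queue = [68, 96, 49]
enqueue(34): queue = [68, 96, 49, 34]
dequeue(): queue = [96, 49, 34]
dequeue(): queue = [49, 34]
enqueue(26): queue = [49, 34, 26]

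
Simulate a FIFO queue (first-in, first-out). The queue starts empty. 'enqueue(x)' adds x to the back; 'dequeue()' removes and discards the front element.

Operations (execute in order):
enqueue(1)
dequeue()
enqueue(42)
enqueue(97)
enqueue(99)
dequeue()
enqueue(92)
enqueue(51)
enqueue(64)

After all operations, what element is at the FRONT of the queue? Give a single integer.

Answer: 97

Derivation:
enqueue(1): queue = [1]
dequeue(): queue = []
enqueue(42): queue = [42]
enqueue(97): queue = [42, 97]
enqueue(99): queue = [42, 97, 99]
dequeue(): queue = [97, 99]
enqueue(92): queue = [97, 99, 92]
enqueue(51): queue = [97, 99, 92, 51]
enqueue(64): queue = [97, 99, 92, 51, 64]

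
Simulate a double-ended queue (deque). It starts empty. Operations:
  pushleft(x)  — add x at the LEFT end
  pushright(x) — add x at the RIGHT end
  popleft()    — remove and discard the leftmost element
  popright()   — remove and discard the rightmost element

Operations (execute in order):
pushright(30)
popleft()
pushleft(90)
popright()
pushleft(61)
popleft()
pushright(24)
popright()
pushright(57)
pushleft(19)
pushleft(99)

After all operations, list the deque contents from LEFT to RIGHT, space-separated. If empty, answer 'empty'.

pushright(30): [30]
popleft(): []
pushleft(90): [90]
popright(): []
pushleft(61): [61]
popleft(): []
pushright(24): [24]
popright(): []
pushright(57): [57]
pushleft(19): [19, 57]
pushleft(99): [99, 19, 57]

Answer: 99 19 57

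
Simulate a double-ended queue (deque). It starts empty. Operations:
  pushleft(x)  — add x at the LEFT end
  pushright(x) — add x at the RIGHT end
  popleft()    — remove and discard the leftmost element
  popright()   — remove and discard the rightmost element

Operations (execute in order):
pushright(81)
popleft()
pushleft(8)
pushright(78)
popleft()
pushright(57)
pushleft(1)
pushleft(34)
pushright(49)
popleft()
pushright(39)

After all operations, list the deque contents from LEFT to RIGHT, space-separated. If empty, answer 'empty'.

Answer: 1 78 57 49 39

Derivation:
pushright(81): [81]
popleft(): []
pushleft(8): [8]
pushright(78): [8, 78]
popleft(): [78]
pushright(57): [78, 57]
pushleft(1): [1, 78, 57]
pushleft(34): [34, 1, 78, 57]
pushright(49): [34, 1, 78, 57, 49]
popleft(): [1, 78, 57, 49]
pushright(39): [1, 78, 57, 49, 39]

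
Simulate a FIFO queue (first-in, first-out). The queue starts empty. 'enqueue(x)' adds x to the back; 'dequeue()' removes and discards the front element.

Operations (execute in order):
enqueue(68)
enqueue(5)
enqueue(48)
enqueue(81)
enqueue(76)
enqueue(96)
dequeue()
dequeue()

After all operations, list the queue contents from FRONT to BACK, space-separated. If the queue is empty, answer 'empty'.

Answer: 48 81 76 96

Derivation:
enqueue(68): [68]
enqueue(5): [68, 5]
enqueue(48): [68, 5, 48]
enqueue(81): [68, 5, 48, 81]
enqueue(76): [68, 5, 48, 81, 76]
enqueue(96): [68, 5, 48, 81, 76, 96]
dequeue(): [5, 48, 81, 76, 96]
dequeue(): [48, 81, 76, 96]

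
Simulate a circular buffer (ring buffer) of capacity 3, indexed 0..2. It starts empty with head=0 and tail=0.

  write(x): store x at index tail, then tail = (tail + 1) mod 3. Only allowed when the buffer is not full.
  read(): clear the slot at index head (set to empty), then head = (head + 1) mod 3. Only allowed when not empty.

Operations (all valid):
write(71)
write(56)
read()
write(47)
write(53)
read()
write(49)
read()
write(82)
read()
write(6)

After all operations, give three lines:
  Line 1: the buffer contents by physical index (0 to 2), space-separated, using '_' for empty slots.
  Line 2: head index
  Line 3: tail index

Answer: 6 49 82
1
1

Derivation:
write(71): buf=[71 _ _], head=0, tail=1, size=1
write(56): buf=[71 56 _], head=0, tail=2, size=2
read(): buf=[_ 56 _], head=1, tail=2, size=1
write(47): buf=[_ 56 47], head=1, tail=0, size=2
write(53): buf=[53 56 47], head=1, tail=1, size=3
read(): buf=[53 _ 47], head=2, tail=1, size=2
write(49): buf=[53 49 47], head=2, tail=2, size=3
read(): buf=[53 49 _], head=0, tail=2, size=2
write(82): buf=[53 49 82], head=0, tail=0, size=3
read(): buf=[_ 49 82], head=1, tail=0, size=2
write(6): buf=[6 49 82], head=1, tail=1, size=3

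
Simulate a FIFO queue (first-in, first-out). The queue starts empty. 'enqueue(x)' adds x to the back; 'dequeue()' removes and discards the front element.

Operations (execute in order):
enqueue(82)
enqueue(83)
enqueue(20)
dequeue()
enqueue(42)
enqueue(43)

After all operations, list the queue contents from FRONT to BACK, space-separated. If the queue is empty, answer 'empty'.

Answer: 83 20 42 43

Derivation:
enqueue(82): [82]
enqueue(83): [82, 83]
enqueue(20): [82, 83, 20]
dequeue(): [83, 20]
enqueue(42): [83, 20, 42]
enqueue(43): [83, 20, 42, 43]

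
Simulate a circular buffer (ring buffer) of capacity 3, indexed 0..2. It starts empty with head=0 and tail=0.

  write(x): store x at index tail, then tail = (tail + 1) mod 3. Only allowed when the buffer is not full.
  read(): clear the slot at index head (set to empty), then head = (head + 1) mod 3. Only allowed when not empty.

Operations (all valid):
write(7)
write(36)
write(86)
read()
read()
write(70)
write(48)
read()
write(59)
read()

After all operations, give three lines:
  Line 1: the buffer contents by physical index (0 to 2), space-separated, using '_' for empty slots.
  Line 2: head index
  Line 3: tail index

write(7): buf=[7 _ _], head=0, tail=1, size=1
write(36): buf=[7 36 _], head=0, tail=2, size=2
write(86): buf=[7 36 86], head=0, tail=0, size=3
read(): buf=[_ 36 86], head=1, tail=0, size=2
read(): buf=[_ _ 86], head=2, tail=0, size=1
write(70): buf=[70 _ 86], head=2, tail=1, size=2
write(48): buf=[70 48 86], head=2, tail=2, size=3
read(): buf=[70 48 _], head=0, tail=2, size=2
write(59): buf=[70 48 59], head=0, tail=0, size=3
read(): buf=[_ 48 59], head=1, tail=0, size=2

Answer: _ 48 59
1
0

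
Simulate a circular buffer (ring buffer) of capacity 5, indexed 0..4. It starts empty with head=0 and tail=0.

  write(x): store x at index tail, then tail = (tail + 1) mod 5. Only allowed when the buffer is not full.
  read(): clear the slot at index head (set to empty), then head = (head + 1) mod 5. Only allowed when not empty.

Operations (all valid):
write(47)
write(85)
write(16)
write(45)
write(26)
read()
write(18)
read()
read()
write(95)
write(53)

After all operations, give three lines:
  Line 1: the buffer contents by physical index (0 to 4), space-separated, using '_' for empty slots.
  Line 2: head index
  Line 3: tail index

Answer: 18 95 53 45 26
3
3

Derivation:
write(47): buf=[47 _ _ _ _], head=0, tail=1, size=1
write(85): buf=[47 85 _ _ _], head=0, tail=2, size=2
write(16): buf=[47 85 16 _ _], head=0, tail=3, size=3
write(45): buf=[47 85 16 45 _], head=0, tail=4, size=4
write(26): buf=[47 85 16 45 26], head=0, tail=0, size=5
read(): buf=[_ 85 16 45 26], head=1, tail=0, size=4
write(18): buf=[18 85 16 45 26], head=1, tail=1, size=5
read(): buf=[18 _ 16 45 26], head=2, tail=1, size=4
read(): buf=[18 _ _ 45 26], head=3, tail=1, size=3
write(95): buf=[18 95 _ 45 26], head=3, tail=2, size=4
write(53): buf=[18 95 53 45 26], head=3, tail=3, size=5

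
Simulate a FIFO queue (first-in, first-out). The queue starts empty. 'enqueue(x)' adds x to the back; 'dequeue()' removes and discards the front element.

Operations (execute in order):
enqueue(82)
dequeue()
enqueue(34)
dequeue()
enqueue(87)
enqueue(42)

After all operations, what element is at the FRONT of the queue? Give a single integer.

enqueue(82): queue = [82]
dequeue(): queue = []
enqueue(34): queue = [34]
dequeue(): queue = []
enqueue(87): queue = [87]
enqueue(42): queue = [87, 42]

Answer: 87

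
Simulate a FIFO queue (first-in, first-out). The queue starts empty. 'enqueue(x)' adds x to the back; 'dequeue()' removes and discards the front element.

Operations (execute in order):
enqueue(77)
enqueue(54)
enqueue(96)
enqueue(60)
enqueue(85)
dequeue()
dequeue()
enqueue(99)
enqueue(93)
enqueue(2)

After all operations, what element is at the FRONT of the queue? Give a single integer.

enqueue(77): queue = [77]
enqueue(54): queue = [77, 54]
enqueue(96): queue = [77, 54, 96]
enqueue(60): queue = [77, 54, 96, 60]
enqueue(85): queue = [77, 54, 96, 60, 85]
dequeue(): queue = [54, 96, 60, 85]
dequeue(): queue = [96, 60, 85]
enqueue(99): queue = [96, 60, 85, 99]
enqueue(93): queue = [96, 60, 85, 99, 93]
enqueue(2): queue = [96, 60, 85, 99, 93, 2]

Answer: 96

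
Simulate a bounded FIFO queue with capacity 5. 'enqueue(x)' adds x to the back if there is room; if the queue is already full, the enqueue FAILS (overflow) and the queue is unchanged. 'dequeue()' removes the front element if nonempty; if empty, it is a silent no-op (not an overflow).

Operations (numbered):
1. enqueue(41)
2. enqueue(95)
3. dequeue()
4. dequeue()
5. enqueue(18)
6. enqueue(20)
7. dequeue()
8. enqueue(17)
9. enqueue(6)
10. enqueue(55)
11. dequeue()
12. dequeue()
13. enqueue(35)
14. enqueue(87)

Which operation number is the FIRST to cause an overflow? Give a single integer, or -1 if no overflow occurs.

1. enqueue(41): size=1
2. enqueue(95): size=2
3. dequeue(): size=1
4. dequeue(): size=0
5. enqueue(18): size=1
6. enqueue(20): size=2
7. dequeue(): size=1
8. enqueue(17): size=2
9. enqueue(6): size=3
10. enqueue(55): size=4
11. dequeue(): size=3
12. dequeue(): size=2
13. enqueue(35): size=3
14. enqueue(87): size=4

Answer: -1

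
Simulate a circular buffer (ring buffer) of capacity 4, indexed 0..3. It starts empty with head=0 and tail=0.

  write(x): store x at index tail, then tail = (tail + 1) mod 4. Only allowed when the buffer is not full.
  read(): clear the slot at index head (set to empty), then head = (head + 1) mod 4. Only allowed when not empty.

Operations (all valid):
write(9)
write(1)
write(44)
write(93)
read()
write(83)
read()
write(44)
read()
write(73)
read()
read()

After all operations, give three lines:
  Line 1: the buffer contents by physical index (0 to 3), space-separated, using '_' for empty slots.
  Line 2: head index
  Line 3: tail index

write(9): buf=[9 _ _ _], head=0, tail=1, size=1
write(1): buf=[9 1 _ _], head=0, tail=2, size=2
write(44): buf=[9 1 44 _], head=0, tail=3, size=3
write(93): buf=[9 1 44 93], head=0, tail=0, size=4
read(): buf=[_ 1 44 93], head=1, tail=0, size=3
write(83): buf=[83 1 44 93], head=1, tail=1, size=4
read(): buf=[83 _ 44 93], head=2, tail=1, size=3
write(44): buf=[83 44 44 93], head=2, tail=2, size=4
read(): buf=[83 44 _ 93], head=3, tail=2, size=3
write(73): buf=[83 44 73 93], head=3, tail=3, size=4
read(): buf=[83 44 73 _], head=0, tail=3, size=3
read(): buf=[_ 44 73 _], head=1, tail=3, size=2

Answer: _ 44 73 _
1
3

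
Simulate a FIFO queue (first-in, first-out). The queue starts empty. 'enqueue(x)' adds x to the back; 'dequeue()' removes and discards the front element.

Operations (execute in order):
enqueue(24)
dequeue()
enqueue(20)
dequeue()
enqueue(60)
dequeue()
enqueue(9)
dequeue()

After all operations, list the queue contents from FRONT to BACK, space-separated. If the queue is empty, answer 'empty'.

Answer: empty

Derivation:
enqueue(24): [24]
dequeue(): []
enqueue(20): [20]
dequeue(): []
enqueue(60): [60]
dequeue(): []
enqueue(9): [9]
dequeue(): []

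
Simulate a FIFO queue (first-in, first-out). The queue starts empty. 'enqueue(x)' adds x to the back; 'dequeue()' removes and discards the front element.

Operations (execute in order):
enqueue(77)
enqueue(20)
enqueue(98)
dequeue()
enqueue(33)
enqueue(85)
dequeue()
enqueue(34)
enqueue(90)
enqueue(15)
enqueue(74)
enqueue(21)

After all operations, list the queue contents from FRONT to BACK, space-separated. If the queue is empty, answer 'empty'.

enqueue(77): [77]
enqueue(20): [77, 20]
enqueue(98): [77, 20, 98]
dequeue(): [20, 98]
enqueue(33): [20, 98, 33]
enqueue(85): [20, 98, 33, 85]
dequeue(): [98, 33, 85]
enqueue(34): [98, 33, 85, 34]
enqueue(90): [98, 33, 85, 34, 90]
enqueue(15): [98, 33, 85, 34, 90, 15]
enqueue(74): [98, 33, 85, 34, 90, 15, 74]
enqueue(21): [98, 33, 85, 34, 90, 15, 74, 21]

Answer: 98 33 85 34 90 15 74 21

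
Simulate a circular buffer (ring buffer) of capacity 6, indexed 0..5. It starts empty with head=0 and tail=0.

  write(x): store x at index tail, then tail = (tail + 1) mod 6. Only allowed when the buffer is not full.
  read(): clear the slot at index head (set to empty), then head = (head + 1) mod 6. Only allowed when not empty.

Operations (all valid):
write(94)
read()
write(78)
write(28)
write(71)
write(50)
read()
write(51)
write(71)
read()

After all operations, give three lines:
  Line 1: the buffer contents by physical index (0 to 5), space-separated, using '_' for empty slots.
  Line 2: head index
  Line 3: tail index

Answer: 71 _ _ 71 50 51
3
1

Derivation:
write(94): buf=[94 _ _ _ _ _], head=0, tail=1, size=1
read(): buf=[_ _ _ _ _ _], head=1, tail=1, size=0
write(78): buf=[_ 78 _ _ _ _], head=1, tail=2, size=1
write(28): buf=[_ 78 28 _ _ _], head=1, tail=3, size=2
write(71): buf=[_ 78 28 71 _ _], head=1, tail=4, size=3
write(50): buf=[_ 78 28 71 50 _], head=1, tail=5, size=4
read(): buf=[_ _ 28 71 50 _], head=2, tail=5, size=3
write(51): buf=[_ _ 28 71 50 51], head=2, tail=0, size=4
write(71): buf=[71 _ 28 71 50 51], head=2, tail=1, size=5
read(): buf=[71 _ _ 71 50 51], head=3, tail=1, size=4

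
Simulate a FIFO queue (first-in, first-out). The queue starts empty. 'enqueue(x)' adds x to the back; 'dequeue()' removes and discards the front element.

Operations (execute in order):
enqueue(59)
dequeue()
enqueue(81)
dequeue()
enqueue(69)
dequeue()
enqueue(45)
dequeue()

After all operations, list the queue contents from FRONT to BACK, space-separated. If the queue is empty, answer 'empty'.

enqueue(59): [59]
dequeue(): []
enqueue(81): [81]
dequeue(): []
enqueue(69): [69]
dequeue(): []
enqueue(45): [45]
dequeue(): []

Answer: empty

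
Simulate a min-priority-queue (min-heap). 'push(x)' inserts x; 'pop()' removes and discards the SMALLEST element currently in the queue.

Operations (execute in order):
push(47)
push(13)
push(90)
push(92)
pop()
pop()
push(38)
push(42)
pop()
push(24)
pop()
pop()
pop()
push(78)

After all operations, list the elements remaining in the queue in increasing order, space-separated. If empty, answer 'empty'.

push(47): heap contents = [47]
push(13): heap contents = [13, 47]
push(90): heap contents = [13, 47, 90]
push(92): heap contents = [13, 47, 90, 92]
pop() → 13: heap contents = [47, 90, 92]
pop() → 47: heap contents = [90, 92]
push(38): heap contents = [38, 90, 92]
push(42): heap contents = [38, 42, 90, 92]
pop() → 38: heap contents = [42, 90, 92]
push(24): heap contents = [24, 42, 90, 92]
pop() → 24: heap contents = [42, 90, 92]
pop() → 42: heap contents = [90, 92]
pop() → 90: heap contents = [92]
push(78): heap contents = [78, 92]

Answer: 78 92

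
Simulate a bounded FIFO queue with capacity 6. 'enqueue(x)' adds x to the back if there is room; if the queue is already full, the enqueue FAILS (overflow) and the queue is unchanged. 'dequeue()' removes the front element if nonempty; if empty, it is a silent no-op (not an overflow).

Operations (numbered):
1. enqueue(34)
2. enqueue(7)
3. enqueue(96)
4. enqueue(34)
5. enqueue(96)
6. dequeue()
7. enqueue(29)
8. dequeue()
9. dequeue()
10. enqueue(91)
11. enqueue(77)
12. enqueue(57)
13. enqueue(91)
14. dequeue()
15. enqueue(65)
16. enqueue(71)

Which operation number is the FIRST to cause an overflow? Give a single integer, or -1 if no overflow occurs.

Answer: 13

Derivation:
1. enqueue(34): size=1
2. enqueue(7): size=2
3. enqueue(96): size=3
4. enqueue(34): size=4
5. enqueue(96): size=5
6. dequeue(): size=4
7. enqueue(29): size=5
8. dequeue(): size=4
9. dequeue(): size=3
10. enqueue(91): size=4
11. enqueue(77): size=5
12. enqueue(57): size=6
13. enqueue(91): size=6=cap → OVERFLOW (fail)
14. dequeue(): size=5
15. enqueue(65): size=6
16. enqueue(71): size=6=cap → OVERFLOW (fail)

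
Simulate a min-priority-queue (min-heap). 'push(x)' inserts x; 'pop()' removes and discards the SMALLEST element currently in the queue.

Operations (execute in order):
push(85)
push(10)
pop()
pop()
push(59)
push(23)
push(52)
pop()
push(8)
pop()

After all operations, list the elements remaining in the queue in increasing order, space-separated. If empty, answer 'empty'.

push(85): heap contents = [85]
push(10): heap contents = [10, 85]
pop() → 10: heap contents = [85]
pop() → 85: heap contents = []
push(59): heap contents = [59]
push(23): heap contents = [23, 59]
push(52): heap contents = [23, 52, 59]
pop() → 23: heap contents = [52, 59]
push(8): heap contents = [8, 52, 59]
pop() → 8: heap contents = [52, 59]

Answer: 52 59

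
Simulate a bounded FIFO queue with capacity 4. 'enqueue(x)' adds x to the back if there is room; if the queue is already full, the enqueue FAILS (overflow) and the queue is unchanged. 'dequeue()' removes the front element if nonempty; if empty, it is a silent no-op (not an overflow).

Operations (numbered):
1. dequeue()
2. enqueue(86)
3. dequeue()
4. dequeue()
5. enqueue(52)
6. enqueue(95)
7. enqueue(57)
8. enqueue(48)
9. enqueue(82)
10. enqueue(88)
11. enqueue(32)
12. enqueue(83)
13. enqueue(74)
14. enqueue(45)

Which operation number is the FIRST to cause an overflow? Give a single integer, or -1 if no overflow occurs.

Answer: 9

Derivation:
1. dequeue(): empty, no-op, size=0
2. enqueue(86): size=1
3. dequeue(): size=0
4. dequeue(): empty, no-op, size=0
5. enqueue(52): size=1
6. enqueue(95): size=2
7. enqueue(57): size=3
8. enqueue(48): size=4
9. enqueue(82): size=4=cap → OVERFLOW (fail)
10. enqueue(88): size=4=cap → OVERFLOW (fail)
11. enqueue(32): size=4=cap → OVERFLOW (fail)
12. enqueue(83): size=4=cap → OVERFLOW (fail)
13. enqueue(74): size=4=cap → OVERFLOW (fail)
14. enqueue(45): size=4=cap → OVERFLOW (fail)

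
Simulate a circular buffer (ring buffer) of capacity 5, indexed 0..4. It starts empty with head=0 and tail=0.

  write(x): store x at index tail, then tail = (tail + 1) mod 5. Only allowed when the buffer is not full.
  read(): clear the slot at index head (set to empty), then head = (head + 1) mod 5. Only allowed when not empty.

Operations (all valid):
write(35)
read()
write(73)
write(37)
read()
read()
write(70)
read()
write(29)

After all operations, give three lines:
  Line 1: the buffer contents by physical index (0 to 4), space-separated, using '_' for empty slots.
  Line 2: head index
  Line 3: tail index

write(35): buf=[35 _ _ _ _], head=0, tail=1, size=1
read(): buf=[_ _ _ _ _], head=1, tail=1, size=0
write(73): buf=[_ 73 _ _ _], head=1, tail=2, size=1
write(37): buf=[_ 73 37 _ _], head=1, tail=3, size=2
read(): buf=[_ _ 37 _ _], head=2, tail=3, size=1
read(): buf=[_ _ _ _ _], head=3, tail=3, size=0
write(70): buf=[_ _ _ 70 _], head=3, tail=4, size=1
read(): buf=[_ _ _ _ _], head=4, tail=4, size=0
write(29): buf=[_ _ _ _ 29], head=4, tail=0, size=1

Answer: _ _ _ _ 29
4
0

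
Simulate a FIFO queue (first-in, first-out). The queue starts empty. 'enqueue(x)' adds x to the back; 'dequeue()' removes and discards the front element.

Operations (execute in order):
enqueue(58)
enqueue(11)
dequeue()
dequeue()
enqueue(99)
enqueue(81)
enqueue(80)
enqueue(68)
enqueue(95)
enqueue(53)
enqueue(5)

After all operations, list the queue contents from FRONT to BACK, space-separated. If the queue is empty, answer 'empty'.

enqueue(58): [58]
enqueue(11): [58, 11]
dequeue(): [11]
dequeue(): []
enqueue(99): [99]
enqueue(81): [99, 81]
enqueue(80): [99, 81, 80]
enqueue(68): [99, 81, 80, 68]
enqueue(95): [99, 81, 80, 68, 95]
enqueue(53): [99, 81, 80, 68, 95, 53]
enqueue(5): [99, 81, 80, 68, 95, 53, 5]

Answer: 99 81 80 68 95 53 5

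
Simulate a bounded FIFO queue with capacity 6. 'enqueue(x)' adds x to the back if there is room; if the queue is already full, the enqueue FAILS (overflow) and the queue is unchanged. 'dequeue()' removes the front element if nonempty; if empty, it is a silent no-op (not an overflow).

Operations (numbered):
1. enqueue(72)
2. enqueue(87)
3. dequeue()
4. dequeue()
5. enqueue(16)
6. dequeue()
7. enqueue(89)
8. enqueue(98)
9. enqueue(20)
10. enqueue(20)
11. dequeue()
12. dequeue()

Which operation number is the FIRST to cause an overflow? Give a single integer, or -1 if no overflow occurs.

Answer: -1

Derivation:
1. enqueue(72): size=1
2. enqueue(87): size=2
3. dequeue(): size=1
4. dequeue(): size=0
5. enqueue(16): size=1
6. dequeue(): size=0
7. enqueue(89): size=1
8. enqueue(98): size=2
9. enqueue(20): size=3
10. enqueue(20): size=4
11. dequeue(): size=3
12. dequeue(): size=2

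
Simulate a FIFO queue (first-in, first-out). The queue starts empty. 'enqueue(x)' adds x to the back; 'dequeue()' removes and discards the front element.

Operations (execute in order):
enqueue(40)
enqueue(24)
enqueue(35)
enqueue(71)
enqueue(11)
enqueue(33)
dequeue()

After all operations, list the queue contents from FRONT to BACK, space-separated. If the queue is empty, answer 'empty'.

Answer: 24 35 71 11 33

Derivation:
enqueue(40): [40]
enqueue(24): [40, 24]
enqueue(35): [40, 24, 35]
enqueue(71): [40, 24, 35, 71]
enqueue(11): [40, 24, 35, 71, 11]
enqueue(33): [40, 24, 35, 71, 11, 33]
dequeue(): [24, 35, 71, 11, 33]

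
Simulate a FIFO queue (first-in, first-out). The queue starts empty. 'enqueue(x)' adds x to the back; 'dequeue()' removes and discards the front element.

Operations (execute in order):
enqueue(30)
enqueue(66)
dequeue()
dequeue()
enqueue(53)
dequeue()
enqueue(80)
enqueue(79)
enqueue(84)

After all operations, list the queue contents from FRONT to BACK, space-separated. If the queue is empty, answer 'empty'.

enqueue(30): [30]
enqueue(66): [30, 66]
dequeue(): [66]
dequeue(): []
enqueue(53): [53]
dequeue(): []
enqueue(80): [80]
enqueue(79): [80, 79]
enqueue(84): [80, 79, 84]

Answer: 80 79 84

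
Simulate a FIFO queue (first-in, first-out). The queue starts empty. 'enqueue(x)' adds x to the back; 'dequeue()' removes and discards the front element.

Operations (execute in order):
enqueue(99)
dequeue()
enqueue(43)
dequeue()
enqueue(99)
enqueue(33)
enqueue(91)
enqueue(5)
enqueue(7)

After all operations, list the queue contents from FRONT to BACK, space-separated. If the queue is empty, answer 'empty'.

Answer: 99 33 91 5 7

Derivation:
enqueue(99): [99]
dequeue(): []
enqueue(43): [43]
dequeue(): []
enqueue(99): [99]
enqueue(33): [99, 33]
enqueue(91): [99, 33, 91]
enqueue(5): [99, 33, 91, 5]
enqueue(7): [99, 33, 91, 5, 7]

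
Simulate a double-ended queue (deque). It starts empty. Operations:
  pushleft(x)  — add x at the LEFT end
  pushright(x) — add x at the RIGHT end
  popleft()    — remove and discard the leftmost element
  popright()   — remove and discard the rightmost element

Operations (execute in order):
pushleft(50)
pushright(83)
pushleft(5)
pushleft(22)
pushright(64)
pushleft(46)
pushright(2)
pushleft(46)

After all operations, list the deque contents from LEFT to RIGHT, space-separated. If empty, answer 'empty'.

pushleft(50): [50]
pushright(83): [50, 83]
pushleft(5): [5, 50, 83]
pushleft(22): [22, 5, 50, 83]
pushright(64): [22, 5, 50, 83, 64]
pushleft(46): [46, 22, 5, 50, 83, 64]
pushright(2): [46, 22, 5, 50, 83, 64, 2]
pushleft(46): [46, 46, 22, 5, 50, 83, 64, 2]

Answer: 46 46 22 5 50 83 64 2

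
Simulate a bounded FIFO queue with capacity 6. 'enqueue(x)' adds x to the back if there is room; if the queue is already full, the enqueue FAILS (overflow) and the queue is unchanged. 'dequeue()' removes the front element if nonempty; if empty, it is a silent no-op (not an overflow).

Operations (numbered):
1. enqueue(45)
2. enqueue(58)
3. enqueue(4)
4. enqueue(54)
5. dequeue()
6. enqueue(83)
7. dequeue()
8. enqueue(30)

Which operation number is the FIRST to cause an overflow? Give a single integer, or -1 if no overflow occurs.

1. enqueue(45): size=1
2. enqueue(58): size=2
3. enqueue(4): size=3
4. enqueue(54): size=4
5. dequeue(): size=3
6. enqueue(83): size=4
7. dequeue(): size=3
8. enqueue(30): size=4

Answer: -1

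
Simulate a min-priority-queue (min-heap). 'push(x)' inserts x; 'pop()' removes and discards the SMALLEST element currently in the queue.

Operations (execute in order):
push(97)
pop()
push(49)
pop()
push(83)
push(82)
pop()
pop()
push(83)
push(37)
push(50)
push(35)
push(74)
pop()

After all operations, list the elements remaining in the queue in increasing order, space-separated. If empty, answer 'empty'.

Answer: 37 50 74 83

Derivation:
push(97): heap contents = [97]
pop() → 97: heap contents = []
push(49): heap contents = [49]
pop() → 49: heap contents = []
push(83): heap contents = [83]
push(82): heap contents = [82, 83]
pop() → 82: heap contents = [83]
pop() → 83: heap contents = []
push(83): heap contents = [83]
push(37): heap contents = [37, 83]
push(50): heap contents = [37, 50, 83]
push(35): heap contents = [35, 37, 50, 83]
push(74): heap contents = [35, 37, 50, 74, 83]
pop() → 35: heap contents = [37, 50, 74, 83]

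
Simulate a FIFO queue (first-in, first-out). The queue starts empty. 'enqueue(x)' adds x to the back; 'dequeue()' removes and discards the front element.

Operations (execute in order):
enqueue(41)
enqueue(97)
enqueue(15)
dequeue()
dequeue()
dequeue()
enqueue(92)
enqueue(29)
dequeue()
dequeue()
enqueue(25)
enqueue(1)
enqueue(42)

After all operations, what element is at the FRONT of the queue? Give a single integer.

Answer: 25

Derivation:
enqueue(41): queue = [41]
enqueue(97): queue = [41, 97]
enqueue(15): queue = [41, 97, 15]
dequeue(): queue = [97, 15]
dequeue(): queue = [15]
dequeue(): queue = []
enqueue(92): queue = [92]
enqueue(29): queue = [92, 29]
dequeue(): queue = [29]
dequeue(): queue = []
enqueue(25): queue = [25]
enqueue(1): queue = [25, 1]
enqueue(42): queue = [25, 1, 42]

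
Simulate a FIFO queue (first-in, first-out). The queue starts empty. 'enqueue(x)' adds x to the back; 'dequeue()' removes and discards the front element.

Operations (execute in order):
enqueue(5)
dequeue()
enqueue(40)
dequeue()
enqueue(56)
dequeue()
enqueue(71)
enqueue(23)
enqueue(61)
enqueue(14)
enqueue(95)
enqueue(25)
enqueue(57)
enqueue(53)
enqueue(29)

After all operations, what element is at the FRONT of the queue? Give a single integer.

Answer: 71

Derivation:
enqueue(5): queue = [5]
dequeue(): queue = []
enqueue(40): queue = [40]
dequeue(): queue = []
enqueue(56): queue = [56]
dequeue(): queue = []
enqueue(71): queue = [71]
enqueue(23): queue = [71, 23]
enqueue(61): queue = [71, 23, 61]
enqueue(14): queue = [71, 23, 61, 14]
enqueue(95): queue = [71, 23, 61, 14, 95]
enqueue(25): queue = [71, 23, 61, 14, 95, 25]
enqueue(57): queue = [71, 23, 61, 14, 95, 25, 57]
enqueue(53): queue = [71, 23, 61, 14, 95, 25, 57, 53]
enqueue(29): queue = [71, 23, 61, 14, 95, 25, 57, 53, 29]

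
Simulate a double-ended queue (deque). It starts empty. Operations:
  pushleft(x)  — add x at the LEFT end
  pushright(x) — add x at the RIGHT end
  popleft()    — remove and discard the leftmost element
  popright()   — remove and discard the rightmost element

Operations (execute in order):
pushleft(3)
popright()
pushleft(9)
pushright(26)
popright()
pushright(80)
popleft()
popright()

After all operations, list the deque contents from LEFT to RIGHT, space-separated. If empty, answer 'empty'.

pushleft(3): [3]
popright(): []
pushleft(9): [9]
pushright(26): [9, 26]
popright(): [9]
pushright(80): [9, 80]
popleft(): [80]
popright(): []

Answer: empty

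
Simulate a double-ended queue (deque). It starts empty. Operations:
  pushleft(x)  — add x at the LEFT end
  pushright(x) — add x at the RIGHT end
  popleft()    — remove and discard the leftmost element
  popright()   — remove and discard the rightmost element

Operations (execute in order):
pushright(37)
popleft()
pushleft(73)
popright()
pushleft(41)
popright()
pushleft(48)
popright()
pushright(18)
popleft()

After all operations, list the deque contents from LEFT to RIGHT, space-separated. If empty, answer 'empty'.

pushright(37): [37]
popleft(): []
pushleft(73): [73]
popright(): []
pushleft(41): [41]
popright(): []
pushleft(48): [48]
popright(): []
pushright(18): [18]
popleft(): []

Answer: empty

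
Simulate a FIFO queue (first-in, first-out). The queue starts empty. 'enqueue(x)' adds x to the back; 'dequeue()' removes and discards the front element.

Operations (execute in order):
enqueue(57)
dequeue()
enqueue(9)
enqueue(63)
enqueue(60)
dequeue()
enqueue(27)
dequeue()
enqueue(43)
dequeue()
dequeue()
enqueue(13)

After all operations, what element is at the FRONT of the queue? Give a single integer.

Answer: 43

Derivation:
enqueue(57): queue = [57]
dequeue(): queue = []
enqueue(9): queue = [9]
enqueue(63): queue = [9, 63]
enqueue(60): queue = [9, 63, 60]
dequeue(): queue = [63, 60]
enqueue(27): queue = [63, 60, 27]
dequeue(): queue = [60, 27]
enqueue(43): queue = [60, 27, 43]
dequeue(): queue = [27, 43]
dequeue(): queue = [43]
enqueue(13): queue = [43, 13]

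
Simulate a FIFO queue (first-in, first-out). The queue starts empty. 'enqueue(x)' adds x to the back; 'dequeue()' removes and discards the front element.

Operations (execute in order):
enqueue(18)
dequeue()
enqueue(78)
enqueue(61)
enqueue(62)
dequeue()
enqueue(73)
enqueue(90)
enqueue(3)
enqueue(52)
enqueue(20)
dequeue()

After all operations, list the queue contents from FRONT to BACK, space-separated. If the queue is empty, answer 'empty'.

Answer: 62 73 90 3 52 20

Derivation:
enqueue(18): [18]
dequeue(): []
enqueue(78): [78]
enqueue(61): [78, 61]
enqueue(62): [78, 61, 62]
dequeue(): [61, 62]
enqueue(73): [61, 62, 73]
enqueue(90): [61, 62, 73, 90]
enqueue(3): [61, 62, 73, 90, 3]
enqueue(52): [61, 62, 73, 90, 3, 52]
enqueue(20): [61, 62, 73, 90, 3, 52, 20]
dequeue(): [62, 73, 90, 3, 52, 20]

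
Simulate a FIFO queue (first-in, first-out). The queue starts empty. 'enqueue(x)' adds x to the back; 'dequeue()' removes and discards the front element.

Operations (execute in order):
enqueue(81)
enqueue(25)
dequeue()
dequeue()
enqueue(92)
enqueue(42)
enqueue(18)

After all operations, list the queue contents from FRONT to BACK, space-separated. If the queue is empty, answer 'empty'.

enqueue(81): [81]
enqueue(25): [81, 25]
dequeue(): [25]
dequeue(): []
enqueue(92): [92]
enqueue(42): [92, 42]
enqueue(18): [92, 42, 18]

Answer: 92 42 18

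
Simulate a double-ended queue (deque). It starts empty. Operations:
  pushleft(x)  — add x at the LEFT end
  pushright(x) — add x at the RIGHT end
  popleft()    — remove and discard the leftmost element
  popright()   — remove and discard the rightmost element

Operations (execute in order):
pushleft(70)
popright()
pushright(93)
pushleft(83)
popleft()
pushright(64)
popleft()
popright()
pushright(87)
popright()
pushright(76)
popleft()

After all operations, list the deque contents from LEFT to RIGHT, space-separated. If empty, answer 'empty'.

Answer: empty

Derivation:
pushleft(70): [70]
popright(): []
pushright(93): [93]
pushleft(83): [83, 93]
popleft(): [93]
pushright(64): [93, 64]
popleft(): [64]
popright(): []
pushright(87): [87]
popright(): []
pushright(76): [76]
popleft(): []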